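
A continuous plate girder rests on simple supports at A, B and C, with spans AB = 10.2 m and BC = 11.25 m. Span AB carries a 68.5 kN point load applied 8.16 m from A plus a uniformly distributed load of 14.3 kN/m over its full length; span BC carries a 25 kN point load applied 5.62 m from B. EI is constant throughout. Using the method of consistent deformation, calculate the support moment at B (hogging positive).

M_B = 163.9 kN·m

Insert a hinge at B; M_B is the redundant, and each span becomes simply supported.
End slopes at the hinge B, treating each span as simply supported:
  span AB: point load 68.5 at a = 8.16: Pab(L + a)/(6LEI) = 342.1/EI
  span AB: UDL 14.3: wL³/(24EI) = 632.3/EI
  span BC: point load 25 at a = 5.62: Pab(L + b)/(6LEI) = 197.8/EI
  relative rotation θ_0 = (974.4 + 197.8)/EI = 1172/EI
A unit hogging moment at B produces rotation L₁/(3EI) + L₂/(3EI) = 7.15/EI.
Compatibility: M_B·(L₁+L₂)/(3EI) = θ_0, giving M_B = 163.9 kN·m (hogging).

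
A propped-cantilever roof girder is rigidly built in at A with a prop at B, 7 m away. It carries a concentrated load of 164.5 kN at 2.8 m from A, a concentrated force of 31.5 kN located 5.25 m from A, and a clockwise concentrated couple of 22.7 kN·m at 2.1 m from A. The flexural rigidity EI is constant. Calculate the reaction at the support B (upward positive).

Choose R_B as the redundant. The primary structure is the cantilever fixed at A.
Primary-structure tip deflection at B by superposition:
  point load 164.5 at a = 2.8: Pa²(3L − a)/(6EI) = 3912/EI
  point load 31.5 at a = 5.25: Pa²(3L − a)/(6EI) = 2279/EI
  clockwise couple 22.7 at a = 2.1: M₀a(2L − a)/(2EI) = 283.6/EI
  δ_0 = 6475/EI
Tip deflection under a unit load at B: L³/(3EI) = 114.3/EI.
The prop prevents deflection at B: R_B = δ_0/δ_{BB} = 6475/114.3 = 56.63 kN.

R_B = 56.63 kN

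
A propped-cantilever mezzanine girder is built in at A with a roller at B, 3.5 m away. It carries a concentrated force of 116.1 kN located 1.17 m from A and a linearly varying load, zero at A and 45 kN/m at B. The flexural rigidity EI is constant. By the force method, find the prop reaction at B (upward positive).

Release the roller at B. Primary structure: cantilever fixed at A.
Deflection at B on the released cantilever, summing each load's contribution:
  point load 116.1 at a = 1.17: Pa²(3L − a)/(6EI) = 247.1/EI
  triangular load, peak 45 at the free end: 11w₀L⁴/(120EI) = 619/EI
  δ_0 = 866.1/EI
Tip deflection under a unit load at B: L³/(3EI) = 14.29/EI.
Compatibility at B: δ_0 − R_B·δ_{BB} = 0, so R_B = 866.1/14.29 = 60.6 kN.

R_B = 60.6 kN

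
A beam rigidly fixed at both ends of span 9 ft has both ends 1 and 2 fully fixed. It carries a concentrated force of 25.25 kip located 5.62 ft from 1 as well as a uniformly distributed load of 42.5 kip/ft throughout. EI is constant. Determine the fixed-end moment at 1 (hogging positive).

M_1 = 306.9 kip·ft

Release both end moments; the primary structure is a simply-supported span 12 with redundants M_1 and M_2.
End rotations of the released simple span under the applied load (×1/EI):
  at 1: point load 25.25 at a = 5.62: Pab(L + b)/(6LEI) = 110/EI
  at 2: point load 25.25 at a = 5.62: Pab(L + a)/(6LEI) = 129.9/EI
  at 1: UDL 42.5: wL³/(24EI) = 1291/EI
  at 2: UDL 42.5: wL³/(24EI) = 1291/EI
  θ_10 = 1401/EI,  θ_20 = 1421/EI
Flexibility coefficients: a unit moment at one end gives L/(3EI) there and L/(6EI) at the far end, so f₁₁ = f₂₂ = 3/EI and f₁₂ = f₂₁ = 1.5/EI.
Compatibility — zero rotation at each built-in end:
  3 M_1 + 1.5 M_2 = 1401
  1.5 M_1 + 3 M_2 = 1421
Solving the pair gives M_1 = 306.9 kip·ft and M_2 = 320.2 kip·ft (hogging).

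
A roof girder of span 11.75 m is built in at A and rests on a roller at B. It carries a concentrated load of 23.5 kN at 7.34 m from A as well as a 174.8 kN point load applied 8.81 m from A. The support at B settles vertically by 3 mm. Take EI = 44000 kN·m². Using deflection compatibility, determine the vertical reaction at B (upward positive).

R_B = 121.2 kN

Choose R_B as the redundant. The primary structure is the cantilever fixed at A.
Primary-structure tip deflection at B by superposition:
  point load 23.5 at a = 7.34: Pa²(3L − a)/(6EI) = 5889/EI
  point load 174.8 at a = 8.81: Pa²(3L − a)/(6EI) = 59787/EI
  δ_0 = 65676/EI
Tip deflection under a unit load at B: L³/(3EI) = 540.7/EI.
With EI = 44000 kN·m²: δ_0 = 1.4926 m and δ_{BB} = 0.01229 m/kN.
Compatibility — the beam at B must follow the support down by 0.003 m: δ_0 − R_B·δ_{BB} = 0.003, so R_B = (1.4926 − 0.003)/0.01229 = 121.2 kN.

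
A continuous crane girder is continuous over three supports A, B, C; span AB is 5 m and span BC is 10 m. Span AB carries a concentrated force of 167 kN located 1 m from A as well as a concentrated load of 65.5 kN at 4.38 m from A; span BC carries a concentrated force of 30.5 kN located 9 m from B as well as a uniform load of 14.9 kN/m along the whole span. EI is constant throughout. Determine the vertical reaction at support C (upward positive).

R_C = 84.74 kN

Take M_B as the redundant. Released structure: two simple spans AB and BC with a hinge at B.
End slopes at the hinge B, treating each span as simply supported:
  span AB: point load 167 at a = 1: Pab(L + a)/(6LEI) = 133.6/EI
  span AB: point load 65.5 at a = 4.38: Pab(L + a)/(6LEI) = 55.61/EI
  span BC: point load 30.5 at a = 9: Pab(L + b)/(6LEI) = 50.33/EI
  span BC: UDL 14.9: wL³/(24EI) = 620.8/EI
  relative rotation θ_0 = (189.2 + 671.2)/EI = 860.4/EI
A unit hogging moment at B produces rotation L₁/(3EI) + L₂/(3EI) = 5/EI.
Compatibility: M_B·(L₁+L₂)/(3EI) = θ_0, giving M_B = 172.1 kN·m (hogging).
Span BC, ΣM about C: R_B^{BC}·10 = 775.5 + 172.1, so R_B^{BC} = 94.76 kN and R_C = 179.5 − 94.76 = 84.74 kN.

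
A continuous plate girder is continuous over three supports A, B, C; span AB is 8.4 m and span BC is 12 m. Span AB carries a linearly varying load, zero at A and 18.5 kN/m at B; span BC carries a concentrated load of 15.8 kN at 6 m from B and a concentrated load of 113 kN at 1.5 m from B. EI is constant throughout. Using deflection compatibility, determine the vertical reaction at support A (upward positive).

R_A = 9.408 kN

Take M_B as the redundant. Released structure: two simple spans AB and BC with a hinge at B.
End slopes at the hinge B, treating each span as simply supported:
  span AB: triangular load, peak 18.5: w₀L³/(45EI) = 243.7/EI
  span BC: point load 15.8 at a = 6: Pab(L + b)/(6LEI) = 142.2/EI
  span BC: point load 113 at a = 1.5: Pab(L + b)/(6LEI) = 556.2/EI
  relative rotation θ_0 = (243.7 + 698.4)/EI = 942/EI
A unit hogging moment at B produces rotation L₁/(3EI) + L₂/(3EI) = 6.8/EI.
Compatibility: M_B·(L₁+L₂)/(3EI) = θ_0, giving M_B = 138.5 kN·m (hogging).
Span AB, ΣM about A with M_B applied at B: R_B^{AB}·8.4 = 435.1 + 138.5, so R_B^{AB} = 68.29 kN and R_A = 77.7 − 68.29 = 9.408 kN.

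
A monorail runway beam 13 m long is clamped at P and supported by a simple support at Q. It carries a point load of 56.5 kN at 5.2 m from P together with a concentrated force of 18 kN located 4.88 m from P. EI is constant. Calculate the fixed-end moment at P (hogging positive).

Take the reaction at Q as the redundant and release it; the primary structure is a cantilever fixed at P.
Primary-structure tip deflection at Q by superposition:
  point load 56.5 at a = 5.2: Pa²(3L − a)/(6EI) = 8606/EI
  point load 18 at a = 4.88: Pa²(3L − a)/(6EI) = 2438/EI
  δ_0 = 11044/EI
Tip deflection under a unit load at Q: L³/(3EI) = 732.3/EI.
Compatibility at Q: δ_0 − R_Q·δ_{QQ} = 0, so R_Q = 11044/732.3 = 15.08 kN.
Moment equilibrium about P: M_P = Σ(load moments about P) − R_Q·L = 381.6 − 15.08×13 = 185.6 kN·m.

M_P = 185.6 kN·m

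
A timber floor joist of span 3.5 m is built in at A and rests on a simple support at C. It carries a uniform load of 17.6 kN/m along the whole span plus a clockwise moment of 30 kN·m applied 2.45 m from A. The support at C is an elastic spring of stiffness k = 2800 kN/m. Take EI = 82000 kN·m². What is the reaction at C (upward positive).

R_C = 11.41 kN

Release the roller at C. Primary structure: cantilever fixed at A.
Free-end deflection of the primary structure under the applied loading (downward +):
  UDL 17.6: wL⁴/(8EI) = 330.1/EI
  clockwise couple 30 at a = 2.45: M₀a(2L − a)/(2EI) = 167.2/EI
  δ_0 = 497.4/EI
Flexibility coefficient — unit upward force at C: δ_{CC} = L³/(3EI) = 14.29/EI.
With EI = 82000 kN·m²: δ_0 = 0.006065 m and δ_{CC} = 0.000174 m/kN.
Compatibility — the spring shortens by R_C/k under the reaction it provides: δ_0 − R_C·δ_{CC} = R_C/k. With 1/k = 0.000357 m/kN, R_C = δ_0 / (δ_{CC} + 1/k) = 0.006065 / (0.000174 + 0.000357) = 11.41 kN.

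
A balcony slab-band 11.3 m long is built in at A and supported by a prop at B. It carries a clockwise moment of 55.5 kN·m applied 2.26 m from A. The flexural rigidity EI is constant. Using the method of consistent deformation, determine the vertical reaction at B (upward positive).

R_B = 2.652 kN

Release the roller at B. Primary structure: cantilever fixed at A.
Downward deflection at the released point B due to the loads:
  clockwise couple 55.5 at a = 2.26: M₀a(2L − a)/(2EI) = 1276/EI
Tip deflection under a unit load at B: L³/(3EI) = 481/EI.
Compatibility at B: δ_0 − R_B·δ_{BB} = 0, so R_B = 1276/481 = 2.652 kN.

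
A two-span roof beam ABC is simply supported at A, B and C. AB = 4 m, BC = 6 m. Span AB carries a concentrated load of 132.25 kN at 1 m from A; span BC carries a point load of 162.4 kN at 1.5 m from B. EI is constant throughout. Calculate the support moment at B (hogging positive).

M_B = 120.7 kN·m

Release continuity at B by inserting a hinge; the redundant is the internal moment M_B. The primary structure is two simply-supported spans AB and BC.
Discontinuity in slope at B on the released structure — sum the simple-span end rotations:
  span AB: point load 132.25 at a = 1: Pab(L + a)/(6LEI) = 82.66/EI
  span BC: point load 162.4 at a = 1.5: Pab(L + b)/(6LEI) = 319.7/EI
  relative rotation θ_0 = (82.66 + 319.7)/EI = 402.4/EI
A unit hogging moment at B produces rotation L₁/(3EI) + L₂/(3EI) = 3.333/EI.
Compatibility: M_B·(L₁+L₂)/(3EI) = θ_0, giving M_B = 120.7 kN·m (hogging).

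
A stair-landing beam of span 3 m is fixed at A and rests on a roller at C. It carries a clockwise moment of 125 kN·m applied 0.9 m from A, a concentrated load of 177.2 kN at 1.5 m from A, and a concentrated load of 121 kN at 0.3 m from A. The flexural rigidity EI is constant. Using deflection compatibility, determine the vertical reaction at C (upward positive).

Choose R_C as the redundant. The primary structure is the cantilever fixed at A.
Free-end deflection of the primary structure under the applied loading (downward +):
  clockwise couple 125 at a = 0.9: M₀a(2L − a)/(2EI) = 286.9/EI
  point load 177.2 at a = 1.5: Pa²(3L − a)/(6EI) = 498.4/EI
  point load 121 at a = 0.3: Pa²(3L − a)/(6EI) = 15.79/EI
  δ_0 = 801/EI
Flexibility coefficient — unit upward force at C: δ_{CC} = L³/(3EI) = 9/EI.
The prop prevents deflection at C: R_C = δ_0/δ_{CC} = 801/9 = 89 kN.

R_C = 89 kN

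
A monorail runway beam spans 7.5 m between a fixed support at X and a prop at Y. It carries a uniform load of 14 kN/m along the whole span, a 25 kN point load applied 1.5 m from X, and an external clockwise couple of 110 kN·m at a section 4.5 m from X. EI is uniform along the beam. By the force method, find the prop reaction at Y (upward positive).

Release the roller at Y. Primary structure: cantilever fixed at X.
Deflection at Y on the released cantilever, summing each load's contribution:
  UDL 14: wL⁴/(8EI) = 5537/EI
  point load 25 at a = 1.5: Pa²(3L − a)/(6EI) = 196.9/EI
  clockwise couple 110 at a = 4.5: M₀a(2L − a)/(2EI) = 2599/EI
  δ_0 = 8333/EI
Tip deflection under a unit load at Y: L³/(3EI) = 140.6/EI.
The prop prevents deflection at Y: R_Y = δ_0/δ_{YY} = 8333/140.6 = 59.26 kN.

R_Y = 59.26 kN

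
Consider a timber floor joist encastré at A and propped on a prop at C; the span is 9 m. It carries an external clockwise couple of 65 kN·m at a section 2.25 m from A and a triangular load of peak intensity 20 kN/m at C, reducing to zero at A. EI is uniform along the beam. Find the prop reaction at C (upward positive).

Release the roller at C. Primary structure: cantilever fixed at A.
Primary-structure tip deflection at C by superposition:
  clockwise couple 65 at a = 2.25: M₀a(2L − a)/(2EI) = 1152/EI
  triangular load, peak 20 at the free end: 11w₀L⁴/(120EI) = 12028/EI
  δ_0 = 13180/EI
Flexibility coefficient — unit upward force at C: δ_{CC} = L³/(3EI) = 243/EI.
The prop prevents deflection at C: R_C = δ_0/δ_{CC} = 13180/243 = 54.24 kN.

R_C = 54.24 kN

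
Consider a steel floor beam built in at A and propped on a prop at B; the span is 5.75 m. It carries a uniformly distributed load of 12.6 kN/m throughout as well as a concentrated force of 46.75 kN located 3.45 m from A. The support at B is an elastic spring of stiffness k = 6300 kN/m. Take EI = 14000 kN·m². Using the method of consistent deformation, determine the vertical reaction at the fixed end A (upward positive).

Remove the prop at B; the released (primary) structure is a cantilever built in at A.
Free-end deflection of the primary structure under the applied loading (downward +):
  UDL 12.6: wL⁴/(8EI) = 1722/EI
  point load 46.75 at a = 3.45: Pa²(3L − a)/(6EI) = 1280/EI
  δ_0 = 3001/EI
Flexibility coefficient — unit upward force at B: δ_{BB} = L³/(3EI) = 63.37/EI.
With EI = 14000 kN·m²: δ_0 = 0.21439 m and δ_{BB} = 0.004526 m/kN.
Compatibility — the spring shortens by R_B/k under the reaction it provides: δ_0 − R_B·δ_{BB} = R_B/k. With 1/k = 0.000159 m/kN, R_B = δ_0 / (δ_{BB} + 1/k) = 0.21439 / (0.004526 + 0.000159) = 45.76 kN.
Vertical equilibrium: R_A = ΣP − R_B = 119.2 − 45.76 = 73.44 kN.

R_A = 73.44 kN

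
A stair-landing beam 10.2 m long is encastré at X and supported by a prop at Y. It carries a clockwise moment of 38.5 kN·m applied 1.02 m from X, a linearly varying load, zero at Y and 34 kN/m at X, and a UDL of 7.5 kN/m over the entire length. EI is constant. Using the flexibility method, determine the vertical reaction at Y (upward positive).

R_Y = 64.44 kN

Take the reaction at Y as the redundant and release it; the primary structure is a cantilever fixed at X.
Primary-structure tip deflection at Y by superposition:
  clockwise couple 38.5 at a = 1.02: M₀a(2L − a)/(2EI) = 380.5/EI
  triangular load, peak 34 at the fixed end: w₀L⁴/(30EI) = 12268/EI
  UDL 7.5: wL⁴/(8EI) = 10148/EI
  δ_0 = 22796/EI
Tip deflection under a unit load at Y: L³/(3EI) = 353.7/EI.
Compatibility at Y: δ_0 − R_Y·δ_{YY} = 0, so R_Y = 22796/353.7 = 64.44 kN.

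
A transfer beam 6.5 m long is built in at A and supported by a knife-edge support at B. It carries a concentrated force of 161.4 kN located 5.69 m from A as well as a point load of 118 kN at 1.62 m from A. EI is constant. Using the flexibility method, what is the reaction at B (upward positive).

R_B = 141.5 kN

Choose R_B as the redundant. The primary structure is the cantilever fixed at A.
Free-end deflection of the primary structure under the applied loading (downward +):
  point load 161.4 at a = 5.69: Pa²(3L − a)/(6EI) = 12027/EI
  point load 118 at a = 1.62: Pa²(3L − a)/(6EI) = 922.8/EI
  δ_0 = 12950/EI
Flexibility coefficient — unit upward force at B: δ_{BB} = L³/(3EI) = 91.54/EI.
The prop prevents deflection at B: R_B = δ_0/δ_{BB} = 12950/91.54 = 141.5 kN.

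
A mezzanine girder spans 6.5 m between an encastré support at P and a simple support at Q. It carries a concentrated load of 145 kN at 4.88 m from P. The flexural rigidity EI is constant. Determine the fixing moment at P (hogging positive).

M_P = 110.2 kN·m

Release the roller at Q. Primary structure: cantilever fixed at P.
Free-end deflection of the primary structure under the applied loading (downward +):
  point load 145 at a = 4.88: Pa²(3L − a)/(6EI) = 8414/EI
Tip deflection under a unit load at Q: L³/(3EI) = 91.54/EI.
Compatibility at Q: δ_0 − R_Q·δ_{QQ} = 0, so R_Q = 8414/91.54 = 91.91 kN.
Moment equilibrium about P: M_P = Σ(load moments about P) − R_Q·L = 707.6 − 91.91×6.5 = 110.2 kN·m.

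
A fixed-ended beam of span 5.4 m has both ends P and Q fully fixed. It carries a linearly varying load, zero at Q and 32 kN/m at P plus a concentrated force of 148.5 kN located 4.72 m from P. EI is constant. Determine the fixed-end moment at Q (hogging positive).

M_Q = 108.3 kN·m

Take the two fixed-end moments M_P, M_Q as redundants; the released structure is the simple span PQ.
End rotations of the released simple span under the applied load (×1/EI):
  at P: triangular load, peak 32: w₀L³/(45EI) = 112/EI
  at Q: triangular load, peak 32: 7w₀L³/(360EI) = 97.98/EI
  at P: point load 148.5 at a = 4.72: Pab(L + b)/(6LEI) = 89.44/EI
  at Q: point load 148.5 at a = 4.72: Pab(L + a)/(6LEI) = 148.9/EI
  θ_P0 = 201.4/EI,  θ_Q0 = 246.8/EI
Flexibility coefficients: a unit moment at one end gives L/(3EI) there and L/(6EI) at the far end, so f₁₁ = f₂₂ = 1.8/EI and f₁₂ = f₂₁ = 0.9/EI.
Compatibility — zero rotation at each built-in end:
  1.8 M_P + 0.9 M_Q = 201.4
  0.9 M_P + 1.8 M_Q = 246.8
Solving the pair gives M_P = 57.77 kN·m and M_Q = 108.3 kN·m (hogging).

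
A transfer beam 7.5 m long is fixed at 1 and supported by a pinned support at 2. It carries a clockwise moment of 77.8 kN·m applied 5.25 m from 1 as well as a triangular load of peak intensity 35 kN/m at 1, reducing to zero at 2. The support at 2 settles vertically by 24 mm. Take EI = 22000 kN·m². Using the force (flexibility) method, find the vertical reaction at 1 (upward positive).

Release the roller at 2. Primary structure: cantilever fixed at 1.
Downward deflection at the released point 2 due to the loads:
  clockwise couple 77.8 at a = 5.25: M₀a(2L − a)/(2EI) = 1991/EI
  triangular load, peak 35 at the fixed end: w₀L⁴/(30EI) = 3691/EI
  δ_0 = 5683/EI
Flexibility coefficient — unit upward force at 2: δ_{22} = L³/(3EI) = 140.6/EI.
With EI = 22000 kN·m²: δ_0 = 0.2583 m and δ_{22} = 0.006392 m/kN.
Compatibility — the beam at 2 must follow the support down by 0.024 m: δ_0 − R_2·δ_{22} = 0.024, so R_2 = (0.2583 − 0.024)/0.006392 = 36.65 kN.
Vertical equilibrium: R_1 = ΣP − R_2 = 131.2 − 36.65 = 94.6 kN.

R_1 = 94.6 kN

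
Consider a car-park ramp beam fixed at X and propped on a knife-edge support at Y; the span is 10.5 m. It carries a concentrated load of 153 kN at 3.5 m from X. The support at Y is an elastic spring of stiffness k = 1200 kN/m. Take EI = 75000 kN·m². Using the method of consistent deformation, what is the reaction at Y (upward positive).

Take the reaction at Y as the redundant and release it; the primary structure is a cantilever fixed at X.
Deflection at Y on the released cantilever, summing each load's contribution:
  point load 153 at a = 3.5: Pa²(3L − a)/(6EI) = 8746/EI
Tip deflection under a unit load at Y: L³/(3EI) = 385.9/EI.
With EI = 75000 kN·m²: δ_0 = 0.11662 m and δ_{YY} = 0.005145 m/kN.
Compatibility — the spring shortens by R_Y/k under the reaction it provides: δ_0 − R_Y·δ_{YY} = R_Y/k. With 1/k = 0.000833 m/kN, R_Y = δ_0 / (δ_{YY} + 1/k) = 0.11662 / (0.005145 + 0.000833) = 19.51 kN.

R_Y = 19.51 kN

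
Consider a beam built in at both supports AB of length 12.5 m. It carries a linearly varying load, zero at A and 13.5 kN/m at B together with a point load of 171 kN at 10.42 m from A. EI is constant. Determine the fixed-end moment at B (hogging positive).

Take the two fixed-end moments M_A, M_B as redundants; the released structure is the simple span AB.
On the primary (simply-supported) span, the end slopes from the loading are:
  at A: triangular load, peak 13.5: 7w₀L³/(360EI) = 512.7/EI
  at B: triangular load, peak 13.5: w₀L³/(45EI) = 585.9/EI
  at A: point load 171 at a = 10.42: Pab(L + b)/(6LEI) = 720.5/EI
  at B: point load 171 at a = 10.42: Pab(L + a)/(6LEI) = 1133/EI
  θ_A0 = 1233/EI,  θ_B0 = 1719/EI
Flexibility coefficients: a unit moment at one end gives L/(3EI) there and L/(6EI) at the far end, so f₁₁ = f₂₂ = 4.167/EI and f₁₂ = f₂₁ = 2.083/EI.
Compatibility — zero rotation at each built-in end:
  4.167 M_A + 2.083 M_B = 1233
  2.083 M_A + 4.167 M_B = 1719
Solving the pair gives M_A = 119.6 kN·m and M_B = 352.6 kN·m (hogging).

M_B = 352.6 kN·m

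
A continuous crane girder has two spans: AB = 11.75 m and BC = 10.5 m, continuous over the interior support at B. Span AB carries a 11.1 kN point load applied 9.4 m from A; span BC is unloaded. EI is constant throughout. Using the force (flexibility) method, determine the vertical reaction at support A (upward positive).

R_A = 1.376 kN

Insert a hinge at B; M_B is the redundant, and each span becomes simply supported.
Rotations at B on the released spans (each span's end-slope, ×1/EI):
  span AB: point load 11.1 at a = 9.4: Pab(L + a)/(6LEI) = 73.56/EI
  relative rotation θ_0 = (73.56 + 0)/EI = 73.56/EI
A unit hogging moment at B produces rotation L₁/(3EI) + L₂/(3EI) = 7.417/EI.
Slope continuity at B: θ_0 = M_B·7.417/EI, so M_B = 73.56/7.417 = 9.918 kN·m (hogging).
Span AB, ΣM about A with M_B applied at B: R_B^{AB}·11.75 = 104.3 + 9.918, so R_B^{AB} = 9.724 kN and R_A = 11.1 − 9.724 = 1.376 kN.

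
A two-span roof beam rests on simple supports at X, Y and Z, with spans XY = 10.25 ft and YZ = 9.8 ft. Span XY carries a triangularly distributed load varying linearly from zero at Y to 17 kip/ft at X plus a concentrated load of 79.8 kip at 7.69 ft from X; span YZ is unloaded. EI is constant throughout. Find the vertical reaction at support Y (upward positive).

Take M_Y as the redundant. Released structure: two simple spans XY and YZ with a hinge at Y.
Discontinuity in slope at Y on the released structure — sum the simple-span end rotations:
  span XY: triangular load, peak 17: 7w₀L³/(360EI) = 356/EI
  span XY: point load 79.8 at a = 7.69: Pab(L + a)/(6LEI) = 458.3/EI
  relative rotation θ_0 = (814.2 + 0)/EI = 814.2/EI
A unit hogging moment at Y produces rotation L₁/(3EI) + L₂/(3EI) = 6.683/EI.
Slope continuity at Y: θ_0 = M_Y·6.683/EI, so M_Y = 814.2/6.683 = 121.8 kip·ft (hogging).
Span XY, ΣM about X with M_Y applied at Y: R_Y^{XY}·10.25 = 911.3 + 121.8, so R_Y^{XY} = 100.8 kip and R_X = 166.9 − 100.8 = 66.13 kip.
Span YZ, ΣM about Z: R_Y^{YZ}·9.8 = 0 + 121.8, so R_Y^{YZ} = 12.43 kip and R_Z = 0 − 12.43 = -12.43 kip.
R_Y = 100.8 + 12.43 = 113.2 kip.

R_Y = 113.2 kip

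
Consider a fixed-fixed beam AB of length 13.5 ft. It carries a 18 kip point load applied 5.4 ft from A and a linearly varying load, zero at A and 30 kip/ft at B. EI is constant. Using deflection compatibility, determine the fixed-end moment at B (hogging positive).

Release both end moments; the primary structure is a simply-supported span AB with redundants M_A and M_B.
End rotations of the released simple span under the applied load (×1/EI):
  at A: point load 18 at a = 5.4: Pab(L + b)/(6LEI) = 210/EI
  at B: point load 18 at a = 5.4: Pab(L + a)/(6LEI) = 183.7/EI
  at A: triangular load, peak 30: 7w₀L³/(360EI) = 1435/EI
  at B: triangular load, peak 30: w₀L³/(45EI) = 1640/EI
  θ_A0 = 1645/EI,  θ_B0 = 1824/EI
Flexibility coefficients: a unit moment at one end gives L/(3EI) there and L/(6EI) at the far end, so f₁₁ = f₂₂ = 4.5/EI and f₁₂ = f₂₁ = 2.25/EI.
Compatibility — zero rotation at each built-in end:
  4.5 M_A + 2.25 M_B = 1645
  2.25 M_A + 4.5 M_B = 1824
Solving the pair gives M_A = 217.2 kip·ft and M_B = 296.7 kip·ft (hogging).

M_B = 296.7 kip·ft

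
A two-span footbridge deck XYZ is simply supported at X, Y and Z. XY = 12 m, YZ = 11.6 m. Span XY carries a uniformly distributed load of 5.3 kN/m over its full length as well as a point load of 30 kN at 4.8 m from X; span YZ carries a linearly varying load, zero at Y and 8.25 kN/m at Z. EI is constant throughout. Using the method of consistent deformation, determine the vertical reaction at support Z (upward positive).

Insert a hinge at Y; M_Y is the redundant, and each span becomes simply supported.
Rotations at Y on the released spans (each span's end-slope, ×1/EI):
  span XY: UDL 5.3: wL³/(24EI) = 381.6/EI
  span XY: point load 30 at a = 4.8: Pab(L + a)/(6LEI) = 241.9/EI
  span YZ: triangular load, peak 8.25: 7w₀L³/(360EI) = 250.4/EI
  relative rotation θ_0 = (623.5 + 250.4)/EI = 873.9/EI
A unit hogging moment at Y produces rotation L₁/(3EI) + L₂/(3EI) = 7.867/EI.
Slope continuity at Y: θ_0 = M_Y·7.867/EI, so M_Y = 873.9/7.867 = 111.1 kN·m (hogging).
Span YZ, ΣM about Z: R_Y^{YZ}·11.6 = 185 + 111.1, so R_Y^{YZ} = 25.53 kN and R_Z = 47.85 − 25.53 = 22.32 kN.

R_Z = 22.32 kN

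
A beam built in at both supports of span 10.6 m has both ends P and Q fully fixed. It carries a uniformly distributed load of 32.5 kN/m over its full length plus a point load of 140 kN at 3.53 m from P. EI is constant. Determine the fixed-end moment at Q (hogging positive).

M_Q = 414.1 kN·m

Take the two fixed-end moments M_P, M_Q as redundants; the released structure is the simple span PQ.
On the primary (simply-supported) span, the end slopes from the loading are:
  at P: UDL 32.5: wL³/(24EI) = 1613/EI
  at Q: UDL 32.5: wL³/(24EI) = 1613/EI
  at P: point load 140 at a = 3.53: Pab(L + b)/(6LEI) = 970.7/EI
  at Q: point load 140 at a = 3.53: Pab(L + a)/(6LEI) = 776.3/EI
  θ_P0 = 2584/EI,  θ_Q0 = 2389/EI
Flexibility coefficients: a unit moment at one end gives L/(3EI) there and L/(6EI) at the far end, so f₁₁ = f₂₂ = 3.533/EI and f₁₂ = f₂₁ = 1.767/EI.
Compatibility — zero rotation at each built-in end:
  3.533 M_P + 1.767 M_Q = 2584
  1.767 M_P + 3.533 M_Q = 2389
Solving the pair gives M_P = 524.2 kN·m and M_Q = 414.1 kN·m (hogging).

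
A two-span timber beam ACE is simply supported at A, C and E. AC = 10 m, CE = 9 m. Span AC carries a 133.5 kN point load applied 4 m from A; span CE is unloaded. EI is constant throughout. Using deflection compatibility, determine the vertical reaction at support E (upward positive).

Insert a hinge at C; M_C is the redundant, and each span becomes simply supported.
Rotations at C on the released spans (each span's end-slope, ×1/EI):
  span AC: point load 133.5 at a = 4: Pab(L + a)/(6LEI) = 747.6/EI
  relative rotation θ_0 = (747.6 + 0)/EI = 747.6/EI
A unit hogging moment at C produces rotation L₁/(3EI) + L₂/(3EI) = 6.333/EI.
Compatibility: M_C·(L₁+L₂)/(3EI) = θ_0, giving M_C = 118 kN·m (hogging).
Span CE, ΣM about E: R_C^{CE}·9 = 0 + 118, so R_C^{CE} = 13.12 kN and R_E = 0 − 13.12 = -13.12 kN.

R_E = -13.12 kN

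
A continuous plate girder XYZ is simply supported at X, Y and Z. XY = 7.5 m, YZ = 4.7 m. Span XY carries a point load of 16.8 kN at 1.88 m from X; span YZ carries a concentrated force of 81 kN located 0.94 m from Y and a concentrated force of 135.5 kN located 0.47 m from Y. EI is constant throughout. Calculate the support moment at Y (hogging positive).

Release continuity at Y by inserting a hinge; the redundant is the internal moment M_Y. The primary structure is two simply-supported spans XY and YZ.
Discontinuity in slope at Y on the released structure — sum the simple-span end rotations:
  span XY: point load 16.8 at a = 1.88: Pab(L + a)/(6LEI) = 37/EI
  span YZ: point load 81 at a = 0.94: Pab(L + b)/(6LEI) = 85.89/EI
  span YZ: point load 135.5 at a = 0.47: Pab(L + b)/(6LEI) = 85.31/EI
  relative rotation θ_0 = (37 + 171.2)/EI = 208.2/EI
A unit hogging moment at Y produces rotation L₁/(3EI) + L₂/(3EI) = 4.067/EI.
Slope continuity at Y: θ_0 = M_Y·4.067/EI, so M_Y = 208.2/4.067 = 51.19 kN·m (hogging).

M_Y = 51.19 kN·m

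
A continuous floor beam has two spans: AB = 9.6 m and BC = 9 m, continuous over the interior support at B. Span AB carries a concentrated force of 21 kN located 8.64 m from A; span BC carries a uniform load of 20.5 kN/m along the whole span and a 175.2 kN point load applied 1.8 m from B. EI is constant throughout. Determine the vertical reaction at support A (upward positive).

Release continuity at B by inserting a hinge; the redundant is the internal moment M_B. The primary structure is two simply-supported spans AB and BC.
End slopes at the hinge B, treating each span as simply supported:
  span AB: point load 21 at a = 8.64: Pab(L + a)/(6LEI) = 55.16/EI
  span BC: UDL 20.5: wL³/(24EI) = 622.7/EI
  span BC: point load 175.2 at a = 1.8: Pab(L + b)/(6LEI) = 681.2/EI
  relative rotation θ_0 = (55.16 + 1304)/EI = 1359/EI
A unit hogging moment at B produces rotation L₁/(3EI) + L₂/(3EI) = 6.2/EI.
Compatibility: M_B·(L₁+L₂)/(3EI) = θ_0, giving M_B = 219.2 kN·m (hogging).
Span AB, ΣM about A with M_B applied at B: R_B^{AB}·9.6 = 181.4 + 219.2, so R_B^{AB} = 41.73 kN and R_A = 21 − 41.73 = -20.73 kN.

R_A = -20.73 kN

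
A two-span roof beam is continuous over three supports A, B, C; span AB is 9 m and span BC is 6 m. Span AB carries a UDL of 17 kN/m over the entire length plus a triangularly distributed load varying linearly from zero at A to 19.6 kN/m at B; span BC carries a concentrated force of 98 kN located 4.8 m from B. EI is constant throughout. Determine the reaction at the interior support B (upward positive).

Insert a hinge at B; M_B is the redundant, and each span becomes simply supported.
Discontinuity in slope at B on the released structure — sum the simple-span end rotations:
  span AB: UDL 17: wL³/(24EI) = 516.4/EI
  span AB: triangular load, peak 19.6: w₀L³/(45EI) = 317.5/EI
  span BC: point load 98 at a = 4.8: Pab(L + b)/(6LEI) = 112.9/EI
  relative rotation θ_0 = (833.9 + 112.9)/EI = 946.8/EI
A unit hogging moment at B produces rotation L₁/(3EI) + L₂/(3EI) = 5/EI.
Compatibility: M_B·(L₁+L₂)/(3EI) = θ_0, giving M_B = 189.4 kN·m (hogging).
Span AB, ΣM about A with M_B applied at B: R_B^{AB}·9 = 1218 + 189.4, so R_B^{AB} = 156.3 kN and R_A = 241.2 − 156.3 = 84.86 kN.
Span BC, ΣM about C: R_B^{BC}·6 = 117.6 + 189.4, so R_B^{BC} = 51.16 kN and R_C = 98 − 51.16 = 46.84 kN.
R_B = 156.3 + 51.16 = 207.5 kN.

R_B = 207.5 kN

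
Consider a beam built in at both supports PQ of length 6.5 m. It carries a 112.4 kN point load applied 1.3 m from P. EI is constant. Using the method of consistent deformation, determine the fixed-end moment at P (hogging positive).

Take the two fixed-end moments M_P, M_Q as redundants; the released structure is the simple span PQ.
End rotations of the released simple span under the applied load (×1/EI):
  at P: point load 112.4 at a = 1.3: Pab(L + b)/(6LEI) = 227.9/EI
  at Q: point load 112.4 at a = 1.3: Pab(L + a)/(6LEI) = 152/EI
  θ_P0 = 227.9/EI,  θ_Q0 = 152/EI
Flexibility coefficients: a unit moment at one end gives L/(3EI) there and L/(6EI) at the far end, so f₁₁ = f₂₂ = 2.167/EI and f₁₂ = f₂₁ = 1.083/EI.
Compatibility — zero rotation at each built-in end:
  2.167 M_P + 1.083 M_Q = 227.9
  1.083 M_P + 2.167 M_Q = 152
Solving the pair gives M_P = 93.52 kN·m and M_Q = 23.38 kN·m (hogging).

M_P = 93.52 kN·m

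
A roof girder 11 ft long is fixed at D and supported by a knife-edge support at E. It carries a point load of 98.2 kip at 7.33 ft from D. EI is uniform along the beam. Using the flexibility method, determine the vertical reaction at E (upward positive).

R_E = 50.88 kip

Remove the prop at E; the released (primary) structure is a cantilever built in at D.
Free-end deflection of the primary structure under the applied loading (downward +):
  point load 98.2 at a = 7.33: Pa²(3L − a)/(6EI) = 22573/EI
Flexibility coefficient — unit upward force at E: δ_{EE} = L³/(3EI) = 443.7/EI.
The prop prevents deflection at E: R_E = δ_0/δ_{EE} = 22573/443.7 = 50.88 kip.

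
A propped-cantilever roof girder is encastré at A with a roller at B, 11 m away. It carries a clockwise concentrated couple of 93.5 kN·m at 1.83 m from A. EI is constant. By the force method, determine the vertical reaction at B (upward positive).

Remove the prop at B; the released (primary) structure is a cantilever built in at A.
Primary-structure tip deflection at B by superposition:
  clockwise couple 93.5 at a = 1.83: M₀a(2L − a)/(2EI) = 1726/EI
Flexibility coefficient — unit upward force at B: δ_{BB} = L³/(3EI) = 443.7/EI.
The prop prevents deflection at B: R_B = δ_0/δ_{BB} = 1726/443.7 = 3.889 kN.

R_B = 3.889 kN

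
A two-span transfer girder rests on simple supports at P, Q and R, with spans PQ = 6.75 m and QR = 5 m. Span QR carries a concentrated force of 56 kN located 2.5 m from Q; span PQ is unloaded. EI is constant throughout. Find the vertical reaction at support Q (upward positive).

Insert a hinge at Q; M_Q is the redundant, and each span becomes simply supported.
End slopes at the hinge Q, treating each span as simply supported:
  span QR: point load 56 at a = 2.5: Pab(L + b)/(6LEI) = 87.5/EI
  relative rotation θ_0 = (0 + 87.5)/EI = 87.5/EI
A unit hogging moment at Q produces rotation L₁/(3EI) + L₂/(3EI) = 3.917/EI.
Slope continuity at Q: θ_0 = M_Q·3.917/EI, so M_Q = 87.5/3.917 = 22.34 kN·m (hogging).
Span PQ, ΣM about P with M_Q applied at Q: R_Q^{PQ}·6.75 = 0 + 22.34, so R_Q^{PQ} = 3.31 kN and R_P = 0 − 3.31 = -3.31 kN.
Span QR, ΣM about R: R_Q^{QR}·5 = 140 + 22.34, so R_Q^{QR} = 32.47 kN and R_R = 56 − 32.47 = 23.53 kN.
R_Q = 3.31 + 32.47 = 35.78 kN.

R_Q = 35.78 kN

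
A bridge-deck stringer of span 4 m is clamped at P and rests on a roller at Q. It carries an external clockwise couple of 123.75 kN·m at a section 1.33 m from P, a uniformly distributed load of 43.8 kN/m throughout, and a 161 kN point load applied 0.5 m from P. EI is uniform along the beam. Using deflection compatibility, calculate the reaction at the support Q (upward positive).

R_Q = 95.05 kN

Release the roller at Q. Primary structure: cantilever fixed at P.
Primary-structure tip deflection at Q by superposition:
  clockwise couple 123.75 at a = 1.33: M₀a(2L − a)/(2EI) = 548.9/EI
  UDL 43.8: wL⁴/(8EI) = 1402/EI
  point load 161 at a = 0.5: Pa²(3L − a)/(6EI) = 77.15/EI
  δ_0 = 2028/EI
Tip deflection under a unit load at Q: L³/(3EI) = 21.33/EI.
The prop prevents deflection at Q: R_Q = δ_0/δ_{QQ} = 2028/21.33 = 95.05 kN.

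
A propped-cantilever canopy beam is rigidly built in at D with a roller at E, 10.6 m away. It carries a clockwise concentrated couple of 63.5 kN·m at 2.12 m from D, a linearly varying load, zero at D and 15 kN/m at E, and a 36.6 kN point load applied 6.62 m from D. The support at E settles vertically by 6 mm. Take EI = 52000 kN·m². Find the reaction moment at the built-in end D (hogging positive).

M_D = 198.4 kN·m

Remove the prop at E; the released (primary) structure is a cantilever built in at D.
Primary-structure tip deflection at E by superposition:
  clockwise couple 63.5 at a = 2.12: M₀a(2L − a)/(2EI) = 1284/EI
  triangular load, peak 15 at the free end: 11w₀L⁴/(120EI) = 17359/EI
  point load 36.6 at a = 6.62: Pa²(3L − a)/(6EI) = 6731/EI
  δ_0 = 25375/EI
Flexibility coefficient — unit upward force at E: δ_{EE} = L³/(3EI) = 397/EI.
With EI = 52000 kN·m²: δ_0 = 0.48797 m and δ_{EE} = 0.007635 m/kN.
Compatibility — the beam at E must follow the support down by 0.006 m: δ_0 − R_E·δ_{EE} = 0.006, so R_E = (0.48797 − 0.006)/0.007635 = 63.13 kN.
Moment equilibrium about D: M_D = Σ(load moments about D) − R_E·L = 867.6 − 63.13×10.6 = 198.4 kN·m.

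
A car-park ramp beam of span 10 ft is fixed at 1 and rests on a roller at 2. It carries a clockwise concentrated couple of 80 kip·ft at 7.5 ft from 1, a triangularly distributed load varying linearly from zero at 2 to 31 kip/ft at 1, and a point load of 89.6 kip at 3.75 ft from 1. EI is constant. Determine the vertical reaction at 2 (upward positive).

Choose R_2 as the redundant. The primary structure is the cantilever fixed at 1.
Deflection at 2 on the released cantilever, summing each load's contribution:
  clockwise couple 80 at a = 7.5: M₀a(2L − a)/(2EI) = 3750/EI
  triangular load, peak 31 at the fixed end: w₀L⁴/(30EI) = 10333/EI
  point load 89.6 at a = 3.75: Pa²(3L − a)/(6EI) = 5512/EI
  δ_0 = 19596/EI
Flexibility coefficient — unit upward force at 2: δ_{22} = L³/(3EI) = 333.3/EI.
Compatibility at 2: δ_0 − R_2·δ_{22} = 0, so R_2 = 19596/333.3 = 58.79 kip.

R_2 = 58.79 kip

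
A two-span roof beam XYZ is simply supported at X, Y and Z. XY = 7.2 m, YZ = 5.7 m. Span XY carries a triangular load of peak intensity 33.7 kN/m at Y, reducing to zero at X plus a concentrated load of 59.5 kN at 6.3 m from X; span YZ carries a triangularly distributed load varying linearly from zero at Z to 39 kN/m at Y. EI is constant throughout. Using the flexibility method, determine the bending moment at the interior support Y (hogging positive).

Take M_Y as the redundant. Released structure: two simple spans XY and YZ with a hinge at Y.
Rotations at Y on the released spans (each span's end-slope, ×1/EI):
  span XY: triangular load, peak 33.7: w₀L³/(45EI) = 279.5/EI
  span XY: point load 59.5 at a = 6.3: Pab(L + a)/(6LEI) = 105.4/EI
  span YZ: triangular load, peak 39: w₀L³/(45EI) = 160.5/EI
  relative rotation θ_0 = (384.9 + 160.5)/EI = 545.4/EI
A unit hogging moment at Y produces rotation L₁/(3EI) + L₂/(3EI) = 4.3/EI.
Compatibility: M_Y·(L₁+L₂)/(3EI) = θ_0, giving M_Y = 126.8 kN·m (hogging).

M_Y = 126.8 kN·m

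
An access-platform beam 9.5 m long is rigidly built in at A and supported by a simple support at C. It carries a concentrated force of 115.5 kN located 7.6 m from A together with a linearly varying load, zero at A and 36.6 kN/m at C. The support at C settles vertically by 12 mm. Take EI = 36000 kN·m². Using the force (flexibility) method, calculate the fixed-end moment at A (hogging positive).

Release the roller at C. Primary structure: cantilever fixed at A.
Deflection at C on the released cantilever, summing each load's contribution:
  point load 115.5 at a = 7.6: Pa²(3L − a)/(6EI) = 23238/EI
  triangular load, peak 36.6 at the free end: 11w₀L⁴/(120EI) = 27327/EI
  δ_0 = 50565/EI
Tip deflection under a unit load at C: L³/(3EI) = 285.8/EI.
With EI = 36000 kN·m²: δ_0 = 1.4046 m and δ_{CC} = 0.007939 m/kN.
Compatibility — the beam at C must follow the support down by 0.012 m: δ_0 − R_C·δ_{CC} = 0.012, so R_C = (1.4046 − 0.012)/0.007939 = 175.4 kN.
Moment equilibrium about A: M_A = Σ(load moments about A) − R_C·L = 1979 − 175.4×9.5 = 312.4 kN·m.

M_A = 312.4 kN·m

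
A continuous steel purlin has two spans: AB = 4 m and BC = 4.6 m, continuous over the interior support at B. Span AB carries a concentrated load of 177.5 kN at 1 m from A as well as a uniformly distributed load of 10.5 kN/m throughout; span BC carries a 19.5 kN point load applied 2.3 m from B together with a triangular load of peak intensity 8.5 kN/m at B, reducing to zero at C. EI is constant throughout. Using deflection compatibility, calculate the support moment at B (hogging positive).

M_B = 63.88 kN·m

Release continuity at B by inserting a hinge; the redundant is the internal moment M_B. The primary structure is two simply-supported spans AB and BC.
End slopes at the hinge B, treating each span as simply supported:
  span AB: point load 177.5 at a = 1: Pab(L + a)/(6LEI) = 110.9/EI
  span AB: UDL 10.5: wL³/(24EI) = 28/EI
  span BC: point load 19.5 at a = 2.3: Pab(L + b)/(6LEI) = 25.79/EI
  span BC: triangular load, peak 8.5: w₀L³/(45EI) = 18.39/EI
  relative rotation θ_0 = (138.9 + 44.17)/EI = 183.1/EI
A unit hogging moment at B produces rotation L₁/(3EI) + L₂/(3EI) = 2.867/EI.
Compatibility: M_B·(L₁+L₂)/(3EI) = θ_0, giving M_B = 63.88 kN·m (hogging).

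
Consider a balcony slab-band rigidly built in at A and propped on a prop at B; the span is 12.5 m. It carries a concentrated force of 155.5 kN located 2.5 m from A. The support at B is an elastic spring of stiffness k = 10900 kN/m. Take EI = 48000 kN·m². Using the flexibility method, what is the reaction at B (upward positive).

Remove the prop at B; the released (primary) structure is a cantilever built in at A.
Deflection at B on the released cantilever, summing each load's contribution:
  point load 155.5 at a = 2.5: Pa²(3L − a)/(6EI) = 5669/EI
Tip deflection under a unit load at B: L³/(3EI) = 651/EI.
With EI = 48000 kN·m²: δ_0 = 0.11811 m and δ_{BB} = 0.013563 m/kN.
Compatibility — the spring shortens by R_B/k under the reaction it provides: δ_0 − R_B·δ_{BB} = R_B/k. With 1/k = 0.000092 m/kN, R_B = δ_0 / (δ_{BB} + 1/k) = 0.11811 / (0.013563 + 0.000092) = 8.649 kN.

R_B = 8.649 kN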